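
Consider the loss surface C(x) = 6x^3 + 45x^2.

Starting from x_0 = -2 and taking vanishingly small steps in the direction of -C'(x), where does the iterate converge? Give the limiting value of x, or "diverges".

C'(x) = 18x(x + 5), so C'(-2) = -108.
Gradient descent moves in the -C' direction, i.e. x is increasing.
The nearest critical point in that direction is x = 0, where C'' = 90 > 0 (a local minimum). The iterate converges there.

0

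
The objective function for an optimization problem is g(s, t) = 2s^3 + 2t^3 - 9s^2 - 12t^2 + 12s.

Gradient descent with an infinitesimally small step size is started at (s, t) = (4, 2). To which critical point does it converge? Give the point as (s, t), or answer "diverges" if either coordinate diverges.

g is separable, so gradient descent decouples: s follows -∂g/∂s, t follows -∂g/∂t.
∂g/∂s = 6(s - 2)(s - 1); at s=4 this is 36, so s decreases.
∂g/∂t = 6t(t - 4); at t=2 this is -24, so t increases.
s converges to its nearest critical value 2 (a local min of the s-part); t converges to 4. The iterate converges to (2, 4).

(2, 4)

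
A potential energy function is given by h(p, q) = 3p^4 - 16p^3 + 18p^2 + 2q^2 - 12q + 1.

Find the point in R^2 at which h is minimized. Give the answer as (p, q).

(3, 3)

h(p,q) separates as A(p) + B(q) + 1, so its minimum is min A + min B + 1.
A'(p) = 12p(p - 3)(p - 1) vanishes at p ∈ {0, 1, 3}; B'(q) = 4q - 12 vanishes at q ∈ {3}.
Local minima of A (where A''>0): A(0)=0, A(3)=-27. Local minima of B: B(3)=-18.
So the global minimum of h is A(3) + B(3) + 1 = -27 − 18 + 1 = -44, attained at (3, 3).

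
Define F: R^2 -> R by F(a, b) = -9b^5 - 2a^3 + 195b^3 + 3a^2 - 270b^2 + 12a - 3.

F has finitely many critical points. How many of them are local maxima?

2

F separates as a function of a plus a function of b, so ∇F=0 decouples.
∂F/∂a = -6(a - 2)(a + 1) = 0 at a ∈ {-1, 2}; ∂F/∂b = -45b(b - 3)(b - 1)(b + 4) = 0 at b ∈ {-4, 0, 1, 3}.
The Hessian is diagonal: diag(F_aa, F_bb). Second derivatives: F_aa(-1)=18, F_aa(2)=-18; F_bb(-4)=6300, F_bb(0)=-540, F_bb(1)=450, F_bb(3)=-1890.
Local maxima occur where both diagonal entries negative: (2, 0), (2, 3). Count: 2.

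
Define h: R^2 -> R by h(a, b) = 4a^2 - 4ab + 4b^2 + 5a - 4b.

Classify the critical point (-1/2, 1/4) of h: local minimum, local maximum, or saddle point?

local minimum

The Hessian of h is constant: H = [[8, -4], [-4, 8]].
det(H) = 8·8 − (-4)² = 48.
det(H) > 0 and tr(H) = 16 > 0, so H is positive definite and the point is a local minimum.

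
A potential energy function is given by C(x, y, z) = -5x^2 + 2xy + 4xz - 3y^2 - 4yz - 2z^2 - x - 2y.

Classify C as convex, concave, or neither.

C is quadratic, so its Hessian is the constant matrix H = [[-10, 2, 4], [2, -6, -4], [4, -4, -4]].
Leading principal minors: -10, 56, -32.
Signs alternate −, +, − ⇒ H ≺ 0 ⇒ concave.

concave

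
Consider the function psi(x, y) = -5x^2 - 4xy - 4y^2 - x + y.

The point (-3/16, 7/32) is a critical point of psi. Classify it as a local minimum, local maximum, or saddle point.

The Hessian of psi is constant: H = [[-10, -4], [-4, -8]].
det(H) = (-10)·(-8) − (-4)² = 64.
det(H) > 0 and tr(H) = -18 < 0, so H is negative definite and the point is a local maximum.

local maximum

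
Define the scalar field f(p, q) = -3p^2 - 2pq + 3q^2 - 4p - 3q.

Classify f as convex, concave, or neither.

neither

f is quadratic, so its Hessian is the constant matrix H = [[-6, -2], [-2, 6]].
det(H) = -40, tr(H) = 0.
det(H) < 0, so H is indefinite: neither convex nor concave.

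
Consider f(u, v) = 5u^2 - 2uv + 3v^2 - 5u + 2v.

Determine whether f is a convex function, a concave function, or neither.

convex

f is quadratic, so its Hessian is the constant matrix H = [[10, -2], [-2, 6]].
det(H) = 56, tr(H) = 16.
det(H) > 0 and tr(H) > 0, so H is positive definite everywhere: convex.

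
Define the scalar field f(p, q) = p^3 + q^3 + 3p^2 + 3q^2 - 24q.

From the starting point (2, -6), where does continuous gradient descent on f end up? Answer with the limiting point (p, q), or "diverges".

f is separable, so gradient descent decouples: p follows -∂f/∂p, q follows -∂f/∂q.
∂f/∂p = 3p(p + 2); at p=2 this is 24, so p decreases.
∂f/∂q = 3(q - 2)(q + 4); at q=-6 this is 48, so q decreases.
The q-coordinate has no critical point in that direction and runs off to infinity.

diverges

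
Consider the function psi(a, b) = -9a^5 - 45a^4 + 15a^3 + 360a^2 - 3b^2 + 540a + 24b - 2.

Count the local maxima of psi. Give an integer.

psi separates as a function of a plus a function of b, so ∇psi=0 decouples.
∂psi/∂a = -45(a - 2)(a + 1)(a + 2)(a + 3) = 0 at a ∈ {-3, -2, -1, 2}; ∂psi/∂b = -6(b - 4) = 0 at b ∈ {4}.
The Hessian is diagonal: diag(psi_aa, psi_bb). Second derivatives: psi_aa(-3)=450, psi_aa(-2)=-180, psi_aa(-1)=270, psi_aa(2)=-2700; psi_bb(4)=-6.
Local maxima occur where both diagonal entries negative: (-2, 4), (2, 4). Count: 2.

2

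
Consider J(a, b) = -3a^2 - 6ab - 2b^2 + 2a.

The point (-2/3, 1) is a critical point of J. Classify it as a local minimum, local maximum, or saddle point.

saddle point

The Hessian of J is constant: H = [[-6, -6], [-6, -4]].
det(H) = (-6)·(-4) − (-6)² = -12.
Since det(H) < 0, H is indefinite and the critical point is a saddle point.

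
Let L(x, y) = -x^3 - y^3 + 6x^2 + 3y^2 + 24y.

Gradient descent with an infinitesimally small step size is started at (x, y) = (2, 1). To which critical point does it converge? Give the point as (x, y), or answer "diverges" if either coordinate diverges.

(0, -2)

L is separable, so gradient descent decouples: x follows -∂L/∂x, y follows -∂L/∂y.
∂L/∂x = -3x(x - 4); at x=2 this is 12, so x decreases.
∂L/∂y = -3(y - 4)(y + 2); at y=1 this is 27, so y decreases.
x converges to its nearest critical value 0 (a local min of the x-part); y converges to -2. The iterate converges to (0, -2).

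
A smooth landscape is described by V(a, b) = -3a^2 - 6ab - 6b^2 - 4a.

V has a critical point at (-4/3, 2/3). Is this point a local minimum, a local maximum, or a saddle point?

local maximum

The Hessian of V is constant: H = [[-6, -6], [-6, -12]].
det(H) = (-6)·(-12) − (-6)² = 36.
det(H) > 0 and tr(H) = -18 < 0, so H is negative definite and the point is a local maximum.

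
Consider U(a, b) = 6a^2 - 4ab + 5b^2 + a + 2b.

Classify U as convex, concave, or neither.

U is quadratic, so its Hessian is the constant matrix H = [[12, -4], [-4, 10]].
det(H) = 104, tr(H) = 22.
det(H) > 0 and tr(H) > 0, so H is positive definite everywhere: convex.

convex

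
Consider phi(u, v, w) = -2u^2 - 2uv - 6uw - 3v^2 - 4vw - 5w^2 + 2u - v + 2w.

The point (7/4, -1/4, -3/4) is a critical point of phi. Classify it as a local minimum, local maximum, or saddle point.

local maximum

The Hessian is constant: H = [[-4, -2, -6], [-2, -6, -4], [-6, -4, -10]].
Leading principal minors: Δ₁ = -4, Δ₂ = 20, Δ₃ = -16.
The minors alternate sign starting negative (−, +, −), so H is negative definite: a local maximum.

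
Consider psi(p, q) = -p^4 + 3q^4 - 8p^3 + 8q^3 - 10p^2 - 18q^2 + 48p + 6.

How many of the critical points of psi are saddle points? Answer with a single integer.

5

psi separates as a function of p plus a function of q, so ∇psi=0 decouples.
∂psi/∂p = -4(p - 1)(p + 3)(p + 4) = 0 at p ∈ {-4, -3, 1}; ∂psi/∂q = 12q(q - 1)(q + 3) = 0 at q ∈ {-3, 0, 1}.
The Hessian is diagonal: diag(psi_pp, psi_qq). Second derivatives: psi_pp(-4)=-20, psi_pp(-3)=16, psi_pp(1)=-80; psi_qq(-3)=144, psi_qq(0)=-36, psi_qq(1)=48.
Saddle points occur where the two diagonal entries have opposite signs: (-4, -3), (-4, 1), (-3, 0), (1, -3), (1, 1). Count: 5.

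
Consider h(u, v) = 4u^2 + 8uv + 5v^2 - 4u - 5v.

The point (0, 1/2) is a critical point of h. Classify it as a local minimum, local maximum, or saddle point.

The Hessian of h is constant: H = [[8, 8], [8, 10]].
det(H) = 8·10 − 8² = 16.
det(H) > 0 and tr(H) = 18 > 0, so H is positive definite and the point is a local minimum.

local minimum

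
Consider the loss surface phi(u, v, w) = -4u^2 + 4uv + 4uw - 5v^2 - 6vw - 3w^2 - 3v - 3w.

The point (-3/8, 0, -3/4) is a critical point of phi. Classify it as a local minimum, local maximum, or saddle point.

The Hessian is constant: H = [[-8, 4, 4], [4, -10, -6], [4, -6, -6]].
Leading principal minors: Δ₁ = -8, Δ₂ = 64, Δ₃ = -128.
The minors alternate sign starting negative (−, +, −), so H is negative definite: a local maximum.

local maximum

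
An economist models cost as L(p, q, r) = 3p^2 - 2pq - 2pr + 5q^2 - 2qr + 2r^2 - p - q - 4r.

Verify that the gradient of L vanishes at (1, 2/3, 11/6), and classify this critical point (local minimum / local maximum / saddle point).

∇L = (6p - 2q - 2r - 1, -2p + 10q - 2r - 1, -2p - 2q + 4r - 4); substituting (1, 2/3, 11/6) gives ∇L = (0, 0, 0), so (1, 2/3, 11/6) is indeed a critical point.
The Hessian is constant: H = [[6, -2, -2], [-2, 10, -2], [-2, -2, 4]].
Leading principal minors: Δ₁ = 6, Δ₂ = 56, Δ₃ = 144.
All leading minors are positive, so H is positive definite: a local minimum.

local minimum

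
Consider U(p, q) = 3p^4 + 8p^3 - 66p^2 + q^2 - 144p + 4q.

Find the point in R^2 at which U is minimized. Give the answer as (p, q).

(3, -2)

U(p,q) separates as A(p) + B(q), so its minimum is min A + min B.
A'(p) = 12(p - 3)(p + 1)(p + 4) vanishes at p ∈ {-4, -1, 3}; B'(q) = 2q + 4 vanishes at q ∈ {-2}.
Local minima of A (where A''>0): A(-4)=-224, A(3)=-567. Local minima of B: B(-2)=-4.
So the global minimum of U is A(3) + B(-2) = -567 − 4 = -571, attained at (3, -2).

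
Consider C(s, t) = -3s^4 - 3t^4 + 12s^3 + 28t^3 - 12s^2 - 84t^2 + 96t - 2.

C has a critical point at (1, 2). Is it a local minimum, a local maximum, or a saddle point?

The mixed partial ∂²C/∂s∂t is 0, so the Hessian at any point is diag(C_ss, C_tt) = diag(12(-3s^2 + 6s - 2), 12(-3t^2 + 14t - 14)).
At (1, 2): H = diag(12, 24).
Both eigenvalues are positive, so H is positive definite: a local minimum.

local minimum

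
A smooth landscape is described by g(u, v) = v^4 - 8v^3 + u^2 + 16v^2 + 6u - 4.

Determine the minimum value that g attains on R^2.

-13

g(u,v) separates as P(u) + Q(v) − 4, so its minimum is min P + min Q − 4.
P'(u) = 2u + 6 vanishes at u ∈ {-3}; Q'(v) = 4v(v - 4)(v - 2) vanishes at v ∈ {0, 2, 4}.
Local minima of P (where P''>0): P(-3)=-9. Local minima of Q: Q(0)=0, Q(4)=0.
So the global minimum of g is P(-3) + Q(0) − 4 = -9 + 0 − 4 = -13, attained at (-3, 0).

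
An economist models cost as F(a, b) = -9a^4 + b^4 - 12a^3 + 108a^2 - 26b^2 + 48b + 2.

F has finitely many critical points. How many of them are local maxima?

2

F separates as a function of a plus a function of b, so ∇F=0 decouples.
∂F/∂a = -36a(a - 2)(a + 3) = 0 at a ∈ {-3, 0, 2}; ∂F/∂b = 4(b - 3)(b - 1)(b + 4) = 0 at b ∈ {-4, 1, 3}.
The Hessian is diagonal: diag(F_aa, F_bb). Second derivatives: F_aa(-3)=-540, F_aa(0)=216, F_aa(2)=-360; F_bb(-4)=140, F_bb(1)=-40, F_bb(3)=56.
Local maxima occur where both diagonal entries negative: (-3, 1), (2, 1). Count: 2.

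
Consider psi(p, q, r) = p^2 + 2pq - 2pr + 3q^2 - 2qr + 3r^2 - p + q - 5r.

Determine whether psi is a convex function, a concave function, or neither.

psi is quadratic, so its Hessian is the constant matrix H = [[2, 2, -2], [2, 6, -2], [-2, -2, 6]].
Leading principal minors: 2, 8, 32.
All positive ⇒ H ≻ 0 ⇒ convex.

convex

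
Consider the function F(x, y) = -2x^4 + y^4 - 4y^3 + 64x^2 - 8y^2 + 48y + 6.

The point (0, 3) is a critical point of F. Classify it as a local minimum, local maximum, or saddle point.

local minimum

The mixed partial ∂²F/∂x∂y is 0, so the Hessian at any point is diag(F_xx, F_yy) = diag(8(-3x^2 + 16), 4(3y^2 - 6y - 4)).
At (0, 3): H = diag(128, 20).
Both eigenvalues are positive, so H is positive definite: a local minimum.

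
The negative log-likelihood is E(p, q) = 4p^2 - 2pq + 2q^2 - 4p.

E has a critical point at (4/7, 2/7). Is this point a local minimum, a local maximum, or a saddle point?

The Hessian of E is constant: H = [[8, -2], [-2, 4]].
det(H) = 8·4 − (-2)² = 28.
det(H) > 0 and tr(H) = 12 > 0, so H is positive definite and the point is a local minimum.

local minimum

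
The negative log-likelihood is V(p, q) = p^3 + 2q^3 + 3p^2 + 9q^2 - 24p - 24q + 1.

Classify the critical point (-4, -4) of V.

local maximum

The mixed partial ∂²V/∂p∂q is 0, so the Hessian at any point is diag(V_pp, V_qq) = diag(6(p + 1), 6(2q + 3)).
At (-4, -4): H = diag(-18, -30).
Both eigenvalues are negative, so H is negative definite: a local maximum.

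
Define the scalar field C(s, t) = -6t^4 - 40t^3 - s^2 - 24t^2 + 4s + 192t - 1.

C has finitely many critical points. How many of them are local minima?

0

C separates as a function of s plus a function of t, so ∇C=0 decouples.
∂C/∂s = -2(s - 2) = 0 at s ∈ {2}; ∂C/∂t = -24(t - 1)(t + 2)(t + 4) = 0 at t ∈ {-4, -2, 1}.
The Hessian is diagonal: diag(C_ss, C_tt). Second derivatives: C_ss(2)=-2; C_tt(-4)=-240, C_tt(-2)=144, C_tt(1)=-360.
Local minima occur where both diagonal entries positive: none. Count: 0.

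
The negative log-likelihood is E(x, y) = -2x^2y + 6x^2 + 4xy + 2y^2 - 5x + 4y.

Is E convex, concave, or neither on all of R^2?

The term -2x^2y is cubic, so the Hessian is not constant.
∂²E/∂x² = -4y + 12, which takes both signs as y varies (negative for sufficiently large y). A diagonal entry of the Hessian changing sign means the Hessian is neither positive- nor negative-semidefinite on all of R^2.

neither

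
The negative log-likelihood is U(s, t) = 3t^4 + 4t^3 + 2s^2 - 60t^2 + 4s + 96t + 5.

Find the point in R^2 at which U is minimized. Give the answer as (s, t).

(-1, -4)

U(s,t) separates as P(s) + Q(t) + 5, so its minimum is min P + min Q + 5.
P'(s) = 4s + 4 vanishes at s ∈ {-1}; Q'(t) = 12(t - 2)(t - 1)(t + 4) vanishes at t ∈ {-4, 1, 2}.
Local minima of P (where P''>0): P(-1)=-2. Local minima of Q: Q(-4)=-832, Q(2)=32.
So the global minimum of U is P(-1) + Q(-4) + 5 = -2 − 832 + 5 = -829, attained at (-1, -4).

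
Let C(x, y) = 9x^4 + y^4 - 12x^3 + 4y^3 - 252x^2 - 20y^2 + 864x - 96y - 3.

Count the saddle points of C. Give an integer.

C separates as a function of x plus a function of y, so ∇C=0 decouples.
∂C/∂x = 36(x - 3)(x - 2)(x + 4) = 0 at x ∈ {-4, 2, 3}; ∂C/∂y = 4(y - 3)(y + 2)(y + 4) = 0 at y ∈ {-4, -2, 3}.
The Hessian is diagonal: diag(C_xx, C_yy). Second derivatives: C_xx(-4)=1512, C_xx(2)=-216, C_xx(3)=252; C_yy(-4)=56, C_yy(-2)=-40, C_yy(3)=140.
Saddle points occur where the two diagonal entries have opposite signs: (-4, -2), (2, -4), (2, 3), (3, -2). Count: 4.

4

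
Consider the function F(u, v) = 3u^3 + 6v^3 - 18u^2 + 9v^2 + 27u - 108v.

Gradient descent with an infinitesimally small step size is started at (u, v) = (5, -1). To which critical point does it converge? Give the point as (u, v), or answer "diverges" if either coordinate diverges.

F is separable, so gradient descent decouples: u follows -∂F/∂u, v follows -∂F/∂v.
∂F/∂u = 9(u - 3)(u - 1); at u=5 this is 72, so u decreases.
∂F/∂v = 18(v - 2)(v + 3); at v=-1 this is -108, so v increases.
u converges to its nearest critical value 3 (a local min of the u-part); v converges to 2. The iterate converges to (3, 2).

(3, 2)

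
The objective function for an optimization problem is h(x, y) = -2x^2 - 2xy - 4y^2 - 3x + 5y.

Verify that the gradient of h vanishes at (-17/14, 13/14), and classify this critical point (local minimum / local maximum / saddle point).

local maximum

∇h = (-4x - 2y - 3, -2x - 8y + 5); substituting (-17/14, 13/14) gives ∇h = (0, 0), so (-17/14, 13/14) is indeed a critical point.
The Hessian of h is constant: H = [[-4, -2], [-2, -8]].
det(H) = (-4)·(-8) − (-2)² = 28.
det(H) > 0 and tr(H) = -12 < 0, so H is negative definite and the point is a local maximum.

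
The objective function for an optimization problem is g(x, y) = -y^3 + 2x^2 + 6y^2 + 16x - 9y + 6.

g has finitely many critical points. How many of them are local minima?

g separates as a function of x plus a function of y, so ∇g=0 decouples.
∂g/∂x = 4(x + 4) = 0 at x ∈ {-4}; ∂g/∂y = -3(y - 3)(y - 1) = 0 at y ∈ {1, 3}.
The Hessian is diagonal: diag(g_xx, g_yy). Second derivatives: g_xx(-4)=4; g_yy(1)=6, g_yy(3)=-6.
Local minima occur where both diagonal entries positive: (-4, 1). Count: 1.

1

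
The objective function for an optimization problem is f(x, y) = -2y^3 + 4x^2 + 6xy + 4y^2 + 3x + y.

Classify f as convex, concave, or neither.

neither

The term -2y^3 is cubic, so the Hessian is not constant.
∂²f/∂y² = -12y + 8, which takes both signs as y varies (negative for sufficiently large y). A diagonal entry of the Hessian changing sign means the Hessian is neither positive- nor negative-semidefinite on all of R^2.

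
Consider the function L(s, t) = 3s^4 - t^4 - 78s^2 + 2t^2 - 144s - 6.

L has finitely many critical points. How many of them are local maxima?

2

L separates as a function of s plus a function of t, so ∇L=0 decouples.
∂L/∂s = 12(s - 4)(s + 1)(s + 3) = 0 at s ∈ {-3, -1, 4}; ∂L/∂t = -4t(t - 1)(t + 1) = 0 at t ∈ {-1, 0, 1}.
The Hessian is diagonal: diag(L_ss, L_tt). Second derivatives: L_ss(-3)=168, L_ss(-1)=-120, L_ss(4)=420; L_tt(-1)=-8, L_tt(0)=4, L_tt(1)=-8.
Local maxima occur where both diagonal entries negative: (-1, -1), (-1, 1). Count: 2.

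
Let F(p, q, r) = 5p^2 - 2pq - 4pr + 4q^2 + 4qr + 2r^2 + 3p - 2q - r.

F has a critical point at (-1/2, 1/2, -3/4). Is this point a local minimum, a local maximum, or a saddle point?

The Hessian is constant: H = [[10, -2, -4], [-2, 8, 4], [-4, 4, 4]].
Leading principal minors: Δ₁ = 10, Δ₂ = 76, Δ₃ = 80.
All leading minors are positive, so H is positive definite: a local minimum.

local minimum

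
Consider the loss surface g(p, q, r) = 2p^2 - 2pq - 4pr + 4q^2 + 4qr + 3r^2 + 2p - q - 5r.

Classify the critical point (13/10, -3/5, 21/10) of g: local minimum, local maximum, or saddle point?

local minimum

The Hessian is constant: H = [[4, -2, -4], [-2, 8, 4], [-4, 4, 6]].
Leading principal minors: Δ₁ = 4, Δ₂ = 28, Δ₃ = 40.
All leading minors are positive, so H is positive definite: a local minimum.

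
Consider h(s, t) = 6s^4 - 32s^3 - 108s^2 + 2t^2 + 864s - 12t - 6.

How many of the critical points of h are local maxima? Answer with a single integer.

0

h separates as a function of s plus a function of t, so ∇h=0 decouples.
∂h/∂s = 24(s - 4)(s - 3)(s + 3) = 0 at s ∈ {-3, 3, 4}; ∂h/∂t = 4(t - 3) = 0 at t ∈ {3}.
The Hessian is diagonal: diag(h_ss, h_tt). Second derivatives: h_ss(-3)=1008, h_ss(3)=-144, h_ss(4)=168; h_tt(3)=4.
Local maxima occur where both diagonal entries negative: none. Count: 0.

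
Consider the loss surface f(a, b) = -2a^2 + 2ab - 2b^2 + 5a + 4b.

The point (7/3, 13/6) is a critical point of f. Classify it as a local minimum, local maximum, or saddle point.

local maximum

The Hessian of f is constant: H = [[-4, 2], [2, -4]].
det(H) = (-4)·(-4) − 2² = 12.
det(H) > 0 and tr(H) = -8 < 0, so H is negative definite and the point is a local maximum.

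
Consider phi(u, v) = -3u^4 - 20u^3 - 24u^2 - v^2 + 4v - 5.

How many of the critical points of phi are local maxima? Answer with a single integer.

2

phi separates as a function of u plus a function of v, so ∇phi=0 decouples.
∂phi/∂u = -12u(u + 1)(u + 4) = 0 at u ∈ {-4, -1, 0}; ∂phi/∂v = -2(v - 2) = 0 at v ∈ {2}.
The Hessian is diagonal: diag(phi_uu, phi_vv). Second derivatives: phi_uu(-4)=-144, phi_uu(-1)=36, phi_uu(0)=-48; phi_vv(2)=-2.
Local maxima occur where both diagonal entries negative: (-4, 2), (0, 2). Count: 2.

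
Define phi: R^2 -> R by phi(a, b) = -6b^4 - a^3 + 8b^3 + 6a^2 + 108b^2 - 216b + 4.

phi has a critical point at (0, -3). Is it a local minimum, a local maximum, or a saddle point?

The mixed partial ∂²phi/∂a∂b is 0, so the Hessian at any point is diag(phi_aa, phi_bb) = diag(6(-a + 2), 24(-3b^2 + 2b + 9)).
At (0, -3): H = diag(12, -576).
The eigenvalues have opposite signs, so H is indefinite: a saddle point.

saddle point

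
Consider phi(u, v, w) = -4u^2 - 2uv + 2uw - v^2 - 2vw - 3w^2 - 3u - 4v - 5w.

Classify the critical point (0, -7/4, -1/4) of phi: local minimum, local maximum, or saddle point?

local maximum

The Hessian is constant: H = [[-8, -2, 2], [-2, -2, -2], [2, -2, -6]].
Leading principal minors: Δ₁ = -8, Δ₂ = 12, Δ₃ = -16.
The minors alternate sign starting negative (−, +, −), so H is negative definite: a local maximum.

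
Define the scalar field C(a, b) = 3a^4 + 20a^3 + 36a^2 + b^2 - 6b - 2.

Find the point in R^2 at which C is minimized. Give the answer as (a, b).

C(a,b) separates as P(a) + Q(b) − 2, so its minimum is min P + min Q − 2.
P'(a) = 12a(a + 2)(a + 3) vanishes at a ∈ {-3, -2, 0}; Q'(b) = 2b - 6 vanishes at b ∈ {3}.
Local minima of P (where P''>0): P(-3)=27, P(0)=0. Local minima of Q: Q(3)=-9.
So the global minimum of C is P(0) + Q(3) − 2 = 0 − 9 − 2 = -11, attained at (0, 3).

(0, 3)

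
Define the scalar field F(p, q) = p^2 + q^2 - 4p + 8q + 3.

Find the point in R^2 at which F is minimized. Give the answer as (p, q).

F(p,q) separates as A(p) + B(q) + 3, so its minimum is min A + min B + 3.
A'(p) = 2p - 4 vanishes at p ∈ {2}; B'(q) = 2q + 8 vanishes at q ∈ {-4}.
Local minima of A (where A''>0): A(2)=-4. Local minima of B: B(-4)=-16.
So the global minimum of F is A(2) + B(-4) + 3 = -4 − 16 + 3 = -17, attained at (2, -4).

(2, -4)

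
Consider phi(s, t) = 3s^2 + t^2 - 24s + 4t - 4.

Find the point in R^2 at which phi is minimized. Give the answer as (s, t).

(4, -2)

phi(s,t) separates as P(s) + Q(t) − 4, so its minimum is min P + min Q − 4.
P'(s) = 6s - 24 vanishes at s ∈ {4}; Q'(t) = 2(t + 2) vanishes at t ∈ {-2}.
Local minima of P (where P''>0): P(4)=-48. Local minima of Q: Q(-2)=-4.
So the global minimum of phi is P(4) + Q(-2) − 4 = -48 − 4 − 4 = -56, attained at (4, -2).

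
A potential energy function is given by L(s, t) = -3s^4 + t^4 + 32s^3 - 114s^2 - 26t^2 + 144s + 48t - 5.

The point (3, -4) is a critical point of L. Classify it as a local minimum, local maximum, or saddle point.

The mixed partial ∂²L/∂s∂t is 0, so the Hessian at any point is diag(L_ss, L_tt) = diag(12(-3s^2 + 16s - 19), 4(3t^2 - 13)).
At (3, -4): H = diag(24, 140).
Both eigenvalues are positive, so H is positive definite: a local minimum.

local minimum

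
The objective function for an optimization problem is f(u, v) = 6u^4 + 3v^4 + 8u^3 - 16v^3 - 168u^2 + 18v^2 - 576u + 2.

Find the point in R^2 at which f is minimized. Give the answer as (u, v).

(4, 3)

f(u,v) separates as P(u) + Q(v) + 2, so its minimum is min P + min Q + 2.
P'(u) = 24(u - 4)(u + 2)(u + 3) vanishes at u ∈ {-3, -2, 4}; Q'(v) = 12v(v - 3)(v - 1) vanishes at v ∈ {0, 1, 3}.
Local minima of P (where P''>0): P(-3)=486, P(4)=-2944. Local minima of Q: Q(0)=0, Q(3)=-27.
So the global minimum of f is P(4) + Q(3) + 2 = -2944 − 27 + 2 = -2969, attained at (4, 3).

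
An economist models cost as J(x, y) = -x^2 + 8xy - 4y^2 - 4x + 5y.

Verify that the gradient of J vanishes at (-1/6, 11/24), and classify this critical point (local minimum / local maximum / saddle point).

∇J = (-2x + 8y - 4, 8x - 8y + 5); substituting (-1/6, 11/24) gives ∇J = (0, 0), so (-1/6, 11/24) is indeed a critical point.
The Hessian of J is constant: H = [[-2, 8], [8, -8]].
det(H) = (-2)·(-8) − 8² = -48.
Since det(H) < 0, H is indefinite and the critical point is a saddle point.

saddle point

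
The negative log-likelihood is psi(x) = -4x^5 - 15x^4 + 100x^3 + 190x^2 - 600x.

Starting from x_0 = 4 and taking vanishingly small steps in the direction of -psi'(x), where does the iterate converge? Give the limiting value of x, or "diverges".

psi'(x) = -20(x - 3)(x - 1)(x + 2)(x + 5), so psi'(4) = -3240.
Gradient descent moves in the -psi' direction, i.e. x is increasing.
There is no critical point above x=4, and psi' keeps the same sign, so the iterate runs off to +∞.

diverges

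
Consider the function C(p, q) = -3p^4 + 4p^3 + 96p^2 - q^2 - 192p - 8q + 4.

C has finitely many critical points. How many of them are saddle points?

1

C separates as a function of p plus a function of q, so ∇C=0 decouples.
∂C/∂p = -12(p - 4)(p - 1)(p + 4) = 0 at p ∈ {-4, 1, 4}; ∂C/∂q = -2(q + 4) = 0 at q ∈ {-4}.
The Hessian is diagonal: diag(C_pp, C_qq). Second derivatives: C_pp(-4)=-480, C_pp(1)=180, C_pp(4)=-288; C_qq(-4)=-2.
Saddle points occur where the two diagonal entries have opposite signs: (1, -4). Count: 1.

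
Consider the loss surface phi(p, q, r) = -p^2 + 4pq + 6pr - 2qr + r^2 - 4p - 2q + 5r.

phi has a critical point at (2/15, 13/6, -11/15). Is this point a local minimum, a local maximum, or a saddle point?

saddle point

The Hessian is constant: H = [[-2, 4, 6], [4, 0, -2], [6, -2, 2]].
Leading principal minors: Δ₁ = -2, Δ₂ = -16, Δ₃ = -120.
The minors fit neither the all-positive nor the alternating-sign pattern, so H is indefinite: a saddle point.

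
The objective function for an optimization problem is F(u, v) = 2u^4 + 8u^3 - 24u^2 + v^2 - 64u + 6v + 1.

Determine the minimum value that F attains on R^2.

F(u,v) separates as P(u) + Q(v) + 1, so its minimum is min P + min Q + 1.
P'(u) = 8(u - 2)(u + 1)(u + 4) vanishes at u ∈ {-4, -1, 2}; Q'(v) = 2v + 6 vanishes at v ∈ {-3}.
Local minima of P (where P''>0): P(-4)=-128, P(2)=-128. Local minima of Q: Q(-3)=-9.
So the global minimum of F is P(-4) + Q(-3) + 1 = -128 − 9 + 1 = -136, attained at (-4, -3).

-136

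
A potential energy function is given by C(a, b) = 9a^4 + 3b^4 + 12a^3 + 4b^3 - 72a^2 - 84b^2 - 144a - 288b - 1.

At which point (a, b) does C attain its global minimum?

(2, 4)

C(a,b) separates as P(a) + Q(b) − 1, so its minimum is min P + min Q − 1.
P'(a) = 36(a - 2)(a + 1)(a + 2) vanishes at a ∈ {-2, -1, 2}; Q'(b) = 12(b - 4)(b + 2)(b + 3) vanishes at b ∈ {-3, -2, 4}.
Local minima of P (where P''>0): P(-2)=48, P(2)=-336. Local minima of Q: Q(-3)=243, Q(4)=-1472.
So the global minimum of C is P(2) + Q(4) − 1 = -336 − 1472 − 1 = -1809, attained at (2, 4).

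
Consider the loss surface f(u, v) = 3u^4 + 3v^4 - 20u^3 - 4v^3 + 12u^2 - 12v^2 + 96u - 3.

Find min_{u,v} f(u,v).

-96

f(u,v) separates as P(u) + Q(v) − 3, so its minimum is min P + min Q − 3.
P'(u) = 12(u - 4)(u - 2)(u + 1) vanishes at u ∈ {-1, 2, 4}; Q'(v) = 12v(v - 2)(v + 1) vanishes at v ∈ {-1, 0, 2}.
Local minima of P (where P''>0): P(-1)=-61, P(4)=64. Local minima of Q: Q(-1)=-5, Q(2)=-32.
So the global minimum of f is P(-1) + Q(2) − 3 = -61 − 32 − 3 = -96, attained at (-1, 2).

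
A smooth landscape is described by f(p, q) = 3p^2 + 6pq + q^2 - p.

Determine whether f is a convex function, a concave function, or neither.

f is quadratic, so its Hessian is the constant matrix H = [[6, 6], [6, 2]].
det(H) = -24, tr(H) = 8.
det(H) < 0, so H is indefinite: neither convex nor concave.

neither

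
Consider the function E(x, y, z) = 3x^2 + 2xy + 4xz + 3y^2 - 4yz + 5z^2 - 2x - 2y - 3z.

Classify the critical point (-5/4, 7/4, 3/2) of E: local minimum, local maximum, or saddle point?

local minimum

The Hessian is constant: H = [[6, 2, 4], [2, 6, -4], [4, -4, 10]].
Leading principal minors: Δ₁ = 6, Δ₂ = 32, Δ₃ = 64.
All leading minors are positive, so H is positive definite: a local minimum.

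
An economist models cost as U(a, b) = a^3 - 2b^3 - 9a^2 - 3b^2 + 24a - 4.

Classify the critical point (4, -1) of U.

The mixed partial ∂²U/∂a∂b is 0, so the Hessian at any point is diag(U_aa, U_bb) = diag(6(a - 3), -6(2b + 1)).
At (4, -1): H = diag(6, 6).
Both eigenvalues are positive, so H is positive definite: a local minimum.

local minimum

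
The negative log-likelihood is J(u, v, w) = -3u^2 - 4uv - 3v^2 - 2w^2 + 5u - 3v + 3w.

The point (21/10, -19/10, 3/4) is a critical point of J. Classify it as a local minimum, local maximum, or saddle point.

The Hessian is constant: H = [[-6, -4, 0], [-4, -6, 0], [0, 0, -4]].
Leading principal minors: Δ₁ = -6, Δ₂ = 20, Δ₃ = -80.
The minors alternate sign starting negative (−, +, −), so H is negative definite: a local maximum.

local maximum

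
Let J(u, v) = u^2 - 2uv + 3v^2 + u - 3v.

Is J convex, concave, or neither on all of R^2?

convex

J is quadratic, so its Hessian is the constant matrix H = [[2, -2], [-2, 6]].
det(H) = 8, tr(H) = 8.
det(H) > 0 and tr(H) > 0, so H is positive definite everywhere: convex.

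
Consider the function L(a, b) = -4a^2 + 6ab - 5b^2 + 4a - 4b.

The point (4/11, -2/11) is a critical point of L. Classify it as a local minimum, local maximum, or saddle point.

The Hessian of L is constant: H = [[-8, 6], [6, -10]].
det(H) = (-8)·(-10) − 6² = 44.
det(H) > 0 and tr(H) = -18 < 0, so H is negative definite and the point is a local maximum.

local maximum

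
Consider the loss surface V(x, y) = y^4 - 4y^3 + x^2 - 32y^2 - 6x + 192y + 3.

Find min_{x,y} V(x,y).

V(x,y) separates as P(x) + Q(y) + 3, so its minimum is min P + min Q + 3.
P'(x) = 2x - 6 vanishes at x ∈ {3}; Q'(y) = 4(y - 4)(y - 3)(y + 4) vanishes at y ∈ {-4, 3, 4}.
Local minima of P (where P''>0): P(3)=-9. Local minima of Q: Q(-4)=-768, Q(4)=256.
So the global minimum of V is P(3) + Q(-4) + 3 = -9 − 768 + 3 = -774, attained at (3, -4).

-774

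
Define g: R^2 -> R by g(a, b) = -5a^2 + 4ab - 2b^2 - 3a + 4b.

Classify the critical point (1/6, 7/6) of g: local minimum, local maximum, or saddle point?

The Hessian of g is constant: H = [[-10, 4], [4, -4]].
det(H) = (-10)·(-4) − 4² = 24.
det(H) > 0 and tr(H) = -14 < 0, so H is negative definite and the point is a local maximum.

local maximum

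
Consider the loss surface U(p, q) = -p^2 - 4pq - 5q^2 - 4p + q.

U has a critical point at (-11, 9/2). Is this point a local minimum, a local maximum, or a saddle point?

local maximum

The Hessian of U is constant: H = [[-2, -4], [-4, -10]].
det(H) = (-2)·(-10) − (-4)² = 4.
det(H) > 0 and tr(H) = -12 < 0, so H is negative definite and the point is a local maximum.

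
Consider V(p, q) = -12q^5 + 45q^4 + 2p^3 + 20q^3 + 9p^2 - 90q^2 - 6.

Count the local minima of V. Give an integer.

2

V separates as a function of p plus a function of q, so ∇V=0 decouples.
∂V/∂p = 6p(p + 3) = 0 at p ∈ {-3, 0}; ∂V/∂q = -60q(q - 3)(q - 1)(q + 1) = 0 at q ∈ {-1, 0, 1, 3}.
The Hessian is diagonal: diag(V_pp, V_qq). Second derivatives: V_pp(-3)=-18, V_pp(0)=18; V_qq(-1)=480, V_qq(0)=-180, V_qq(1)=240, V_qq(3)=-1440.
Local minima occur where both diagonal entries positive: (0, -1), (0, 1). Count: 2.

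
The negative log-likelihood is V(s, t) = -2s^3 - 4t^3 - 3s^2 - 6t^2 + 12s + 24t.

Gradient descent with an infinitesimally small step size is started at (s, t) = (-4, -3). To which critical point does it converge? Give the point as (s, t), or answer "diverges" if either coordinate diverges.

V is separable, so gradient descent decouples: s follows -∂V/∂s, t follows -∂V/∂t.
∂V/∂s = -6(s - 1)(s + 2); at s=-4 this is -60, so s increases.
∂V/∂t = -12(t - 1)(t + 2); at t=-3 this is -48, so t increases.
s converges to its nearest critical value -2 (a local min of the s-part); t converges to -2. The iterate converges to (-2, -2).

(-2, -2)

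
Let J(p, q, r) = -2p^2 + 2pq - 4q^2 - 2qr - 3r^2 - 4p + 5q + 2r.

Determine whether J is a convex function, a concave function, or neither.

J is quadratic, so its Hessian is the constant matrix H = [[-4, 2, 0], [2, -8, -2], [0, -2, -6]].
Leading principal minors: -4, 28, -152.
Signs alternate −, +, − ⇒ H ≺ 0 ⇒ concave.

concave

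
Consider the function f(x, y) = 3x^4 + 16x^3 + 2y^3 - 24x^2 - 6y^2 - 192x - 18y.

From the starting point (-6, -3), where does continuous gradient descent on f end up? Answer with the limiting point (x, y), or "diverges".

f is separable, so gradient descent decouples: x follows -∂f/∂x, y follows -∂f/∂y.
∂f/∂x = 12(x - 2)(x + 2)(x + 4); at x=-6 this is -768, so x increases.
∂f/∂y = 6(y - 3)(y + 1); at y=-3 this is 72, so y decreases.
The y-coordinate has no critical point in that direction and runs off to infinity.

diverges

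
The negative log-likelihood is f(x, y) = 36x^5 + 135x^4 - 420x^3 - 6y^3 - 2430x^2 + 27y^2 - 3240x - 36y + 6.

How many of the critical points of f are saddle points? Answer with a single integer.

f separates as a function of x plus a function of y, so ∇f=0 decouples.
∂f/∂x = 180(x - 3)(x + 1)(x + 2)(x + 3) = 0 at x ∈ {-3, -2, -1, 3}; ∂f/∂y = -18(y - 2)(y - 1) = 0 at y ∈ {1, 2}.
The Hessian is diagonal: diag(f_xx, f_yy). Second derivatives: f_xx(-3)=-2160, f_xx(-2)=900, f_xx(-1)=-1440, f_xx(3)=21600; f_yy(1)=18, f_yy(2)=-18.
Saddle points occur where the two diagonal entries have opposite signs: (-3, 1), (-2, 2), (-1, 1), (3, 2). Count: 4.

4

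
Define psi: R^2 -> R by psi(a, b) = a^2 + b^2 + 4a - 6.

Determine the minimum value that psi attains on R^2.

psi(a,b) separates as P(a) + Q(b) − 6, so its minimum is min P + min Q − 6.
P'(a) = 2a + 4 vanishes at a ∈ {-2}; Q'(b) = 2b vanishes at b ∈ {0}.
Local minima of P (where P''>0): P(-2)=-4. Local minima of Q: Q(0)=0.
So the global minimum of psi is P(-2) + Q(0) − 6 = -4 + 0 − 6 = -10, attained at (-2, 0).

-10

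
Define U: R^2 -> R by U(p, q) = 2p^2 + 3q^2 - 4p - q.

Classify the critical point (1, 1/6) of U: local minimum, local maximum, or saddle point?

The Hessian of U is constant: H = [[4, 0], [0, 6]].
det(H) = 4·6 − 0² = 24.
det(H) > 0 and tr(H) = 10 > 0, so H is positive definite and the point is a local minimum.

local minimum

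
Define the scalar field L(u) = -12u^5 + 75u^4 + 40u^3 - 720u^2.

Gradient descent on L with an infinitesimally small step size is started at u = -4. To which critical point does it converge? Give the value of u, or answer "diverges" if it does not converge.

L'(u) = -60u(u - 4)(u - 3)(u + 2), so L'(-4) = -26880.
Gradient descent moves in the -L' direction, i.e. u is increasing.
The nearest critical point in that direction is u = -2, where L'' = 3600 > 0 (a local minimum). The iterate converges there.

-2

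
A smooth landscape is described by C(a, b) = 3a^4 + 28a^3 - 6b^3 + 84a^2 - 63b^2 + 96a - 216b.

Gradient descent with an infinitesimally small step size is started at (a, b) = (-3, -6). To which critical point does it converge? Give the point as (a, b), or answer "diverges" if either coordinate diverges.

C is separable, so gradient descent decouples: a follows -∂C/∂a, b follows -∂C/∂b.
∂C/∂a = 12(a + 1)(a + 2)(a + 4); at a=-3 this is 24, so a decreases.
∂C/∂b = -18(b + 3)(b + 4); at b=-6 this is -108, so b increases.
a converges to its nearest critical value -4 (a local min of the a-part); b converges to -4. The iterate converges to (-4, -4).

(-4, -4)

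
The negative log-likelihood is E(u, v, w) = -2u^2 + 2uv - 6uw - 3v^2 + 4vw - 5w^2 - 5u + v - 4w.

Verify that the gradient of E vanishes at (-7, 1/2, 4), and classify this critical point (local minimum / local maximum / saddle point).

local maximum

∇E = (-4u + 2v - 6w - 5, 2u - 6v + 4w + 1, -6u + 4v - 10w - 4); substituting (-7, 1/2, 4) gives ∇E = (0, 0, 0), so (-7, 1/2, 4) is indeed a critical point.
The Hessian is constant: H = [[-4, 2, -6], [2, -6, 4], [-6, 4, -10]].
Leading principal minors: Δ₁ = -4, Δ₂ = 20, Δ₃ = -16.
The minors alternate sign starting negative (−, +, −), so H is negative definite: a local maximum.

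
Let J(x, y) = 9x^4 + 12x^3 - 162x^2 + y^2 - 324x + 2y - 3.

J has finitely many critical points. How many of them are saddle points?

1

J separates as a function of x plus a function of y, so ∇J=0 decouples.
∂J/∂x = 36(x - 3)(x + 1)(x + 3) = 0 at x ∈ {-3, -1, 3}; ∂J/∂y = 2(y + 1) = 0 at y ∈ {-1}.
The Hessian is diagonal: diag(J_xx, J_yy). Second derivatives: J_xx(-3)=432, J_xx(-1)=-288, J_xx(3)=864; J_yy(-1)=2.
Saddle points occur where the two diagonal entries have opposite signs: (-1, -1). Count: 1.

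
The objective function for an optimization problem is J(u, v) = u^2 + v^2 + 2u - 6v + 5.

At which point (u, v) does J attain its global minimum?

(-1, 3)

J(u,v) separates as P(u) + Q(v) + 5, so its minimum is min P + min Q + 5.
P'(u) = 2u + 2 vanishes at u ∈ {-1}; Q'(v) = 2v - 6 vanishes at v ∈ {3}.
Local minima of P (where P''>0): P(-1)=-1. Local minima of Q: Q(3)=-9.
So the global minimum of J is P(-1) + Q(3) + 5 = -1 − 9 + 5 = -5, attained at (-1, 3).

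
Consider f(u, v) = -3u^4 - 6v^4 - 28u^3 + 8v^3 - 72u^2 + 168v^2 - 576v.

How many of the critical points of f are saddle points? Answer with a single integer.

f separates as a function of u plus a function of v, so ∇f=0 decouples.
∂f/∂u = -12u(u + 3)(u + 4) = 0 at u ∈ {-4, -3, 0}; ∂f/∂v = -24(v - 3)(v - 2)(v + 4) = 0 at v ∈ {-4, 2, 3}.
The Hessian is diagonal: diag(f_uu, f_vv). Second derivatives: f_uu(-4)=-48, f_uu(-3)=36, f_uu(0)=-144; f_vv(-4)=-1008, f_vv(2)=144, f_vv(3)=-168.
Saddle points occur where the two diagonal entries have opposite signs: (-4, 2), (-3, -4), (-3, 3), (0, 2). Count: 4.

4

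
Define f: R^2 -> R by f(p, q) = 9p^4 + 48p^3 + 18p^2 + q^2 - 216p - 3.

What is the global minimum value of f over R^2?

-144

f(p,q) separates as A(p) + B(q) − 3, so its minimum is min A + min B − 3.
A'(p) = 36(p - 1)(p + 2)(p + 3) vanishes at p ∈ {-3, -2, 1}; B'(q) = 2q vanishes at q ∈ {0}.
Local minima of A (where A''>0): A(-3)=243, A(1)=-141. Local minima of B: B(0)=0.
So the global minimum of f is A(1) + B(0) − 3 = -141 + 0 − 3 = -144, attained at (1, 0).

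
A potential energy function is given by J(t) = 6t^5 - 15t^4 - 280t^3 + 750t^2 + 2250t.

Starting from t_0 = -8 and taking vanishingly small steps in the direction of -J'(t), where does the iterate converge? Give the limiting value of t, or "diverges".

diverges

J'(t) = 30(t - 5)(t - 3)(t + 1)(t + 5), so J'(-8) = 90090.
Gradient descent moves in the -J' direction, i.e. t is decreasing.
There is no critical point below t=-8, and J' keeps the same sign, so the iterate runs off to −∞.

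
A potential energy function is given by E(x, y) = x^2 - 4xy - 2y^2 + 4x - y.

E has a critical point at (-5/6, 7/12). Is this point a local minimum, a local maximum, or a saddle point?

saddle point

The Hessian of E is constant: H = [[2, -4], [-4, -4]].
det(H) = 2·(-4) − (-4)² = -24.
Since det(H) < 0, H is indefinite and the critical point is a saddle point.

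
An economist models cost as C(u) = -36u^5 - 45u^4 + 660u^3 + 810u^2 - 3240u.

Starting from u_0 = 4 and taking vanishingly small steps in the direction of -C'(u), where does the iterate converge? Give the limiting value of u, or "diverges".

C'(u) = -180(u - 3)(u - 1)(u + 2)(u + 3), so C'(4) = -22680.
Gradient descent moves in the -C' direction, i.e. u is increasing.
There is no critical point above u=4, and C' keeps the same sign, so the iterate runs off to +∞.

diverges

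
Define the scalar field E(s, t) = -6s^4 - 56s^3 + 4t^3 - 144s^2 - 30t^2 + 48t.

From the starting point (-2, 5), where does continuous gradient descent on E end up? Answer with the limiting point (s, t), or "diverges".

E is separable, so gradient descent decouples: s follows -∂E/∂s, t follows -∂E/∂t.
∂E/∂s = -24s(s + 3)(s + 4); at s=-2 this is 96, so s decreases.
∂E/∂t = 12(t - 4)(t - 1); at t=5 this is 48, so t decreases.
s converges to its nearest critical value -3 (a local min of the s-part); t converges to 4. The iterate converges to (-3, 4).

(-3, 4)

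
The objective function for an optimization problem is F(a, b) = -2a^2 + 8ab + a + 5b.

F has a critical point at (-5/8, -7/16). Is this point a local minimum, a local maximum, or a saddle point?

The Hessian of F is constant: H = [[-4, 8], [8, 0]].
det(H) = (-4)·0 − 8² = -64.
Since det(H) < 0, H is indefinite and the critical point is a saddle point.

saddle point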